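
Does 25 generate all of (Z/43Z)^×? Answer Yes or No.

No

φ(43) = 43 − 1 = 42 = 2 · 3 · 7.
It suffices to check that the order of 25 is not a proper divisor of 42: compute 25^(42/q) for q ∈ {2, 3, 7}.
25^21 ≡ 1 (mod 43)  [q = 2: ≡ 1 ✗]
25^14 ≡ 6 (mod 43)  [q = 3: ≢ 1 ✓]
25^6 ≡ 41 (mod 43)  [q = 7: ≢ 1 ✓]
25^21 ≡ 1 shows ord(25) | 21, strictly less than φ(43); not a primitive root.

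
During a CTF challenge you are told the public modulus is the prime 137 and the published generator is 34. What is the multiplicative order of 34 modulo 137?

17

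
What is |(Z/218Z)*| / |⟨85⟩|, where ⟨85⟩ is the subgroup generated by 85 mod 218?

1

ord(85) | φ(218) = φ(2)·φ(109) = 1·108 = 108 = 2^2 · 3^3.
Divisors of 108: 1, 2, 3, 4, 6, 9, 12, 18, 27, 36, 54, 108.
Test each divisor d:
85^1 ≡ 85 (mod 218)
85^2 ≡ 31 (mod 218)
85^3 ≡ 19 (mod 218)
85^4 ≡ 89 (mod 218)
85^6 ≡ 143 (mod 218)
85^9 ≡ 101 (mod 218)
85^12 ≡ 175 (mod 218)
85^18 ≡ 173 (mod 218)
85^27 ≡ 33 (mod 218)
85^36 ≡ 63 (mod 218)
85^54 ≡ 217 (mod 218)
85^108 ≡ 1 (mod 218) ✓
Thus |⟨85⟩| = ord(85) = 108.
The index is φ(218) / ord(85) = 108 / 108 = 1.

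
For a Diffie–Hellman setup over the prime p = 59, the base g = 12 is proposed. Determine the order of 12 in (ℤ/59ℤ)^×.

29

ord(12) | φ(59) = 59 − 1 = 58 = 2 · 29.
Divisors of 58: 1, 2, 29, 58.
Check 12^d mod 59 for each divisor in increasing order:
12^1 ≡ 12 (mod 59)
12^2 ≡ 26 (mod 59)
12^29 ≡ 1 (mod 59) ✓
Therefore the multiplicative order of 12 modulo 59 is 29.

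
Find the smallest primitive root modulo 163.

2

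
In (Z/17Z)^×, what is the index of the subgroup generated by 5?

ord(5) | φ(17) = 17 − 1 = 16 = 2^4.
Divisors of 16: 1, 2, 4, 8, 16.
Compute 5^d (mod 17) for the divisors d until we hit 1:
5^1 ≡ 5 (mod 17)
5^2 ≡ 8 (mod 17)
5^4 ≡ 13 (mod 17)
5^8 ≡ 16 (mod 17)
5^16 ≡ 1 (mod 17) ✓
The order of 5 is 16, so the subgroup it generates has 16 elements.
The index is φ(17) / ord(5) = 16 / 16 = 1.

1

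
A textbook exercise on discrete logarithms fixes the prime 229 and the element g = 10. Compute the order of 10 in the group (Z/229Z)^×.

Since 10 ∈ (Z/229Z)^×, its order divides φ(229) = 229 − 1 = 228 = 2^2 · 3 · 19.
Divisors of 228: 1, 2, 3, 4, 6, 12, 19, 38, 57, 76, 114, 228.
Evaluate successive powers at the divisors of 228:
10^1 ≡ 10 (mod 229)
10^2 ≡ 100 (mod 229)
10^3 ≡ 84 (mod 229)
10^4 ≡ 153 (mod 229)
10^6 ≡ 186 (mod 229)
10^12 ≡ 17 (mod 229)
10^19 ≡ 18 (mod 229)
10^38 ≡ 95 (mod 229)
10^57 ≡ 107 (mod 229)
10^76 ≡ 94 (mod 229)
10^114 ≡ 228 (mod 229)
10^228 ≡ 1 (mod 229) ✓
So ord_229(10) = 228.

228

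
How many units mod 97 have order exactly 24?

φ(97) = 97 − 1 = 96 = 2^5 · 3.
Since (Z/97Z)^× is cyclic of order 96, the number of elements of order d is φ(d) when d | 96 and 0 otherwise.
24 = 2^3 · 3 divides 96, and φ(24) = 8.

8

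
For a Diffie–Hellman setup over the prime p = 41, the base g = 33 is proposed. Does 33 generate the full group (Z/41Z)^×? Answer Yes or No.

No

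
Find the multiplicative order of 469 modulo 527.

By Lagrange's theorem, ord_527(469) divides φ(527) = φ(17·31) = (17−1)·(31−1) = 16·30 = 480 = 2^5 · 3 · 5.
Divisors of 480: 1, 2, 3, 4, 5, 6, 8, 10, 12, 15, 16, 20, 24, 30, 32, 40, 48, 60, 80, 96, 120, 160, 240, 480.
Compute 469^d (mod 527) for the divisors d until we hit 1:
469^1 ≡ 469 (mod 527)
469^2 ≡ 202 (mod 527)
469^3 ≡ 405 (mod 527)
469^4 ≡ 225 (mod 527)
469^5 ≡ 125 (mod 527)
469^6 ≡ 128 (mod 527)
469^8 ≡ 33 (mod 527)
469^10 ≡ 342 (mod 527)
469^12 ≡ 47 (mod 527)
469^15 ≡ 63 (mod 527)
469^16 ≡ 35 (mod 527)
469^20 ≡ 497 (mod 527)
469^24 ≡ 101 (mod 527)
469^30 ≡ 280 (mod 527)
469^32 ≡ 171 (mod 527)
469^40 ≡ 373 (mod 527)
469^48 ≡ 188 (mod 527)
469^60 ≡ 404 (mod 527)
469^80 ≡ 1 (mod 527) ✓
Hence ord(469) = 80.

80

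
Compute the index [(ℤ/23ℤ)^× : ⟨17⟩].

1

By Lagrange's theorem, ord_23(17) divides φ(23) = 23 − 1 = 22 = 2 · 11.
Divisors of 22: 1, 2, 11, 22.
Check 17^d mod 23 for each divisor in increasing order:
17^1 ≡ 17 (mod 23)
17^2 ≡ 13 (mod 23)
17^11 ≡ 22 (mod 23)
17^22 ≡ 1 (mod 23) ✓
The order of 17 is 22, so the subgroup it generates has 22 elements.
The index is φ(23) / ord(17) = 22 / 22 = 1.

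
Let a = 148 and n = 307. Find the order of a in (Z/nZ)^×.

Since 148 ∈ (Z/307Z)^×, its order divides φ(307) = 307 − 1 = 306 = 2 · 3^2 · 17.
Divisors of 306: 1, 2, 3, 6, 9, 17, 18, 34, 51, 102, 153, 306.
Evaluate successive powers at the divisors of 306:
148^1 ≡ 148
148^2 ≡ 107
148^3 ≡ 179
148^6 ≡ 113
148^9 ≡ 272
148^17 ≡ 168
148^18 ≡ 304
148^34 ≡ 287
148^51 ≡ 17
148^102 ≡ 289
148^153 ≡ 1
Hence ord(148) = 153.

153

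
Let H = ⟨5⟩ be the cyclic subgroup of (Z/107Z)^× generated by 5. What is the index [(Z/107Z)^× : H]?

1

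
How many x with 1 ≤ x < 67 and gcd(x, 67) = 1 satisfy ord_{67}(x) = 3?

2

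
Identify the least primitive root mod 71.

φ(71) = 71 − 1 = 70 = 2 · 5 · 7.
Test candidates g = 2, 3, … against the prime factors q ∈ {2, 5, 7} of φ(71): g is a generator iff g^(70/q) ≢ 1 for every such q.
g = 2: 2^35 ≡ 1 — hits 1, so not a primitive root.
g = 3: 3^35 ≡ 1 — hits 1, so not a primitive root.
g = 4: 4^35 ≡ 1 — hits 1, so not a primitive root.
g = 5: 5^35 ≡ 1 — hits 1, so not a primitive root.
g = 6: 6^35 ≡ 1 — hits 1, so not a primitive root.
g = 7: 7^35 ≡ 70; 7^14 ≡ 54; 7^10 ≡ 45 — none is 1, so 7 is a primitive root.
So 7 is the smallest generator of (Z/71Z)^×.

7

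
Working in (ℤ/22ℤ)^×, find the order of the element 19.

Since 19 ∈ (Z/22Z)^×, its order divides φ(22) = φ(2)·φ(11) = 1·10 = 10 = 2 · 5.
Divisors of 10: 1, 2, 5, 10.
Test each divisor d:
19^1 ≡ 19
19^2 ≡ 9
19^5 ≡ 21
19^10 ≡ 1
Hence ord(19) = 10.

10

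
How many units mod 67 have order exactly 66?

φ(67) = 67 − 1 = 66 = 2 · 3 · 11.
(Z/67Z)^× is cyclic (|G| = 66); a cyclic group of order m has exactly φ(d) elements of each order d | m, and none otherwise.
66 = 2 · 3 · 11 divides 66, and φ(66) = 20.

20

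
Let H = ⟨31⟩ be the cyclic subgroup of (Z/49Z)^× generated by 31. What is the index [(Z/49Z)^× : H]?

Since 31 ∈ (Z/49Z)^×, its order divides φ(49) = φ(7^2) = 7·(7−1) = 42 = 2 · 3 · 7.
Divisors of 42: 1, 2, 3, 6, 7, 14, 21, 42.
Compute 31^d (mod 49) for the divisors d until we hit 1:
31^1 ≡ 31
31^2 ≡ 30
31^3 ≡ 48
31^6 ≡ 1
So ord_49(31) = 6, hence |⟨31⟩| = 6.
[(Z/49Z)^× : ⟨31⟩] = 42/6 = 7.

7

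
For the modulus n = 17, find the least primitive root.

φ(17) = 17 − 1 = 16 = 2^4.
g is a primitive root iff g^(16/q) ≢ 1 (mod 17) for each prime q ∈ {2}.
g = 2: 2^8 ≡ 1 — hits 1, so not a primitive root.
g = 3: 3^8 ≡ 16 — none is 1, so 3 is a primitive root.
Hence the least primitive root of 17 is 3.

3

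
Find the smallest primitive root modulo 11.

φ(11) = 11 − 1 = 10 = 2 · 5.
Test candidates g = 2, 3, … against the prime factors q ∈ {2, 5} of φ(11): g is a generator iff g^(10/q) ≢ 1 for every such q.
g = 2: 2^5 ≡ 10; 2^2 ≡ 4 — none is 1, so 2 is a primitive root.
The smallest primitive root modulo 11 is 2.

2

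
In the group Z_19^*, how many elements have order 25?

φ(19) = 19 − 1 = 18 = 2 · 3^2.
In a cyclic group of order 18, there are φ(d) elements of order d for each divisor d of 18, and zero for non-divisors.
Here 18 is not a multiple of 25, so there are no elements of order 25.

0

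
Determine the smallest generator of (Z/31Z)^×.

φ(31) = 31 − 1 = 30 = 2 · 3 · 5.
g is a primitive root iff g^(30/q) ≢ 1 (mod 31) for each prime q ∈ {2, 3, 5}.
g = 2: 2^15 ≡ 1 — hits 1, so not a primitive root.
g = 3: 3^15 ≡ 30; 3^10 ≡ 25; 3^6 ≡ 16 — none is 1, so 3 is a primitive root.
So 3 is the smallest generator of (Z/31Z)^×.

3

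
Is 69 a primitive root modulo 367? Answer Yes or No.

φ(367) = 367 − 1 = 366 = 2 · 3 · 61.
Test 69^(366/q) mod 367 for each prime factor q of 366:
69^183 ≡ 366 (mod 367)  [q = 2: ≢ 1 ✓]
69^122 ≡ 83 (mod 367)  [q = 3: ≢ 1 ✓]
69^6 ≡ 101 (mod 367)  [q = 61: ≢ 1 ✓]
None equal 1, so ord_367(69) = 366: 69 is a primitive root.

Yes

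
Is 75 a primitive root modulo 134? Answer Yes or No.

φ(134) = φ(2)·φ(67) = 1·66 = 66 = 2 · 3 · 11.
It suffices to check that the order of 75 is not a proper divisor of 66: compute 75^(66/q) for q ∈ {2, 3, 11}.
75^33 ≡ 133 (mod 134)  [q = 2: ≢ 1 ✓]
75^22 ≡ 1 (mod 134)  [q = 3: ≡ 1 ✗]
75^6 ≡ 107 (mod 134)  [q = 11: ≢ 1 ✓]
The check at q = 3 fails, so 75 generates a proper subgroup.

No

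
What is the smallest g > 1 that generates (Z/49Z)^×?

3

φ(49) = φ(7^2) = 7·(7−1) = 42 = 2 · 3 · 7.
g is a primitive root iff g^(42/q) ≢ 1 (mod 49) for each prime q ∈ {2, 3, 7}.
g = 2: 2^21 ≡ 1 — hits 1, so not a primitive root.
g = 3: 3^21 ≡ 48; 3^14 ≡ 30; 3^6 ≡ 43 — none is 1, so 3 is a primitive root.
Hence the least primitive root of 49 is 3.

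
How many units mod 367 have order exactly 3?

2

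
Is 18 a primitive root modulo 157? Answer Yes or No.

φ(157) = 157 − 1 = 156 = 2^2 · 3 · 13.
Test 18^(156/q) mod 157 for each prime factor q of 156:
18^78 ≡ 156 (mod 157)  [q = 2: ≢ 1 ✓]
18^52 ≡ 144 (mod 157)  [q = 3: ≢ 1 ✓]
18^12 ≡ 67 (mod 157)  [q = 13: ≢ 1 ✓]
Every test exponent gives a nontrivial residue, hence 18 generates the full group.

Yes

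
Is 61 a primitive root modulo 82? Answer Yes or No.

No

φ(82) = φ(2)·φ(41) = 1·40 = 40 = 2^3 · 5.
61 is a primitive root mod 82 iff 61^(φ(82)/q) ≢ 1 for every prime q | φ(82), i.e. q ∈ {2, 5}.
61^20 ≡ 1 (mod 82)  [q = 2: ≡ 1 ✗]
61^8 ≡ 37 (mod 82)  [q = 5: ≢ 1 ✓]
The check at q = 2 fails, so 61 generates a proper subgroup.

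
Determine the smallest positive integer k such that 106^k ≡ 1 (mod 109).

54

ord(106) | φ(109) = 109 − 1 = 108 = 2^2 · 3^3.
Divisors of 108: 1, 2, 3, 4, 6, 9, 12, 18, 27, 36, 54, 108.
Compute 106^d (mod 109) for the divisors d until we hit 1:
106^1 ≡ 106 (mod 109)
106^2 ≡ 9 (mod 109)
106^3 ≡ 82 (mod 109)
106^4 ≡ 81 (mod 109)
106^6 ≡ 75 (mod 109)
106^9 ≡ 46 (mod 109)
106^12 ≡ 66 (mod 109)
106^18 ≡ 45 (mod 109)
106^27 ≡ 108 (mod 109)
106^36 ≡ 63 (mod 109)
106^54 ≡ 1 (mod 109) ✓
Hence ord(106) = 54.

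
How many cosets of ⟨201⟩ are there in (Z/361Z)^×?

6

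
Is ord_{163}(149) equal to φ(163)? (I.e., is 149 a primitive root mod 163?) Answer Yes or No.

φ(163) = 163 − 1 = 162 = 2 · 3^4.
It suffices to check that the order of 149 is not a proper divisor of 162: compute 149^(162/q) for q ∈ {2, 3}.
149^81 ≡ 162 (mod 163)  [q = 2: ≢ 1 ✓]
149^54 ≡ 58 (mod 163)  [q = 3: ≢ 1 ✓]
Every test exponent gives a nontrivial residue, hence 149 generates the full group.

Yes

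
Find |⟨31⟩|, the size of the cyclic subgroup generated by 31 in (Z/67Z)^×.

66

By Lagrange's theorem, ord_67(31) divides φ(67) = 67 − 1 = 66 = 2 · 3 · 11.
Divisors of 66: 1, 2, 3, 6, 11, 22, 33, 66.
Check 31^d mod 67 for each divisor in increasing order:
31^1 ≡ 31 (mod 67)
31^2 ≡ 23 (mod 67)
31^3 ≡ 43 (mod 67)
31^6 ≡ 40 (mod 67)
31^11 ≡ 30 (mod 67)
31^22 ≡ 29 (mod 67)
31^33 ≡ 66 (mod 67)
31^66 ≡ 1 (mod 67) ✓
The smallest such exponent is 66, so the order of 31 is 66.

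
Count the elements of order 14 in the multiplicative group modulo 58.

6

φ(58) = φ(2)·φ(29) = 1·28 = 28 = 2^2 · 7.
In a cyclic group of order 28, there are φ(d) elements of order d for each divisor d of 28, and zero for non-divisors.
14 = 2 · 7 divides 28, and φ(14) = 6.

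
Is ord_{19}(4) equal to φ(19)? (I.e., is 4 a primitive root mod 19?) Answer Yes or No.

No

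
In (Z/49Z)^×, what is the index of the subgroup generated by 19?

7

Since 19 ∈ (Z/49Z)^×, its order divides φ(49) = φ(7^2) = 7·(7−1) = 42 = 2 · 3 · 7.
Divisors of 42: 1, 2, 3, 6, 7, 14, 21, 42.
Evaluate successive powers at the divisors of 42:
19^1 ≡ 19 (mod 49)
19^2 ≡ 18 (mod 49)
19^3 ≡ 48 (mod 49)
19^6 ≡ 1 (mod 49) ✓
So ord_49(19) = 6, hence |⟨19⟩| = 6.
The index is φ(49) / ord(19) = 42 / 6 = 7.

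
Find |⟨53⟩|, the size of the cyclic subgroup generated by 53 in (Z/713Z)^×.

The order of 53 must divide φ(713) = φ(23·31) = (23−1)·(31−1) = 22·30 = 660 = 2^2 · 3 · 5 · 11.
Divisors of 660: 1, 2, 3, 4, 5, 6, 10, 11, 12, 15, 20, 22, 30, 33, 44, 55, 60, 66, 110, 132, 165, 220, 330, 660.
Test each divisor d:
53^1 ≡ 53
53^2 ≡ 670
53^3 ≡ 573
53^4 ≡ 423
53^5 ≡ 316
53^6 ≡ 349
53^10 ≡ 36
53^11 ≡ 482
53^12 ≡ 591
53^15 ≡ 681
53^20 ≡ 583
53^22 ≡ 599
53^30 ≡ 311
53^33 ≡ 666
53^44 ≡ 162
53^55 ≡ 367
53^60 ≡ 466
53^66 ≡ 70
53^110 ≡ 645
53^132 ≡ 622
53^165 ≡ 712
53^220 ≡ 346
53^330 ≡ 1
The smallest such exponent is 330, so the order of 53 is 330.

330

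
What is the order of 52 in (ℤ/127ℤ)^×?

9

The order of 52 must divide φ(127) = 127 − 1 = 126 = 2 · 3^2 · 7.
Divisors of 126: 1, 2, 3, 6, 7, 9, 14, 18, 21, 42, 63, 126.
Test each divisor d:
52^1 ≡ 52 (mod 127)
52^2 ≡ 37 (mod 127)
52^3 ≡ 19 (mod 127)
52^6 ≡ 107 (mod 127)
52^7 ≡ 103 (mod 127)
52^9 ≡ 1 (mod 127) ✓
So ord_127(52) = 9.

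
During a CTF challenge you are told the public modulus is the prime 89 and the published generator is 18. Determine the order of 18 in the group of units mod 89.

44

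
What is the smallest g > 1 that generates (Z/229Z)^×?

6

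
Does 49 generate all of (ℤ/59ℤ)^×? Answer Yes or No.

No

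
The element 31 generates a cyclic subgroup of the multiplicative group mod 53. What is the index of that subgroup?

1

By Lagrange's theorem, ord_53(31) divides φ(53) = 53 − 1 = 52 = 2^2 · 13.
Divisors of 52: 1, 2, 4, 13, 26, 52.
Evaluate successive powers at the divisors of 52:
31^1 ≡ 31
31^2 ≡ 7
31^4 ≡ 49
31^13 ≡ 30
31^26 ≡ 52
31^52 ≡ 1
Thus |⟨31⟩| = ord(31) = 52.
The index is φ(53) / ord(31) = 52 / 52 = 1.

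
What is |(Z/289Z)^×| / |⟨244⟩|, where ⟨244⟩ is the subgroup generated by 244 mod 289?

1

The order of 244 must divide φ(289) = φ(17^2) = 17·(17−1) = 272 = 2^4 · 17.
Divisors of 272: 1, 2, 4, 8, 16, 17, 34, 68, 136, 272.
Test each divisor d:
244^1 ≡ 244 (mod 289)
244^2 ≡ 2 (mod 289)
244^4 ≡ 4 (mod 289)
244^8 ≡ 16 (mod 289)
244^16 ≡ 256 (mod 289)
244^17 ≡ 40 (mod 289)
244^34 ≡ 155 (mod 289)
244^68 ≡ 38 (mod 289)
244^136 ≡ 288 (mod 289)
244^272 ≡ 1 (mod 289) ✓
The order of 244 is 272, so the subgroup it generates has 272 elements.
The index is φ(289) / ord(244) = 272 / 272 = 1.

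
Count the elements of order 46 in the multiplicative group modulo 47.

22

φ(47) = 47 − 1 = 46 = 2 · 23.
In a cyclic group of order 46, there are φ(d) elements of order d for each divisor d of 46, and zero for non-divisors.
46 = 2 · 23 divides 46, and φ(46) = 22.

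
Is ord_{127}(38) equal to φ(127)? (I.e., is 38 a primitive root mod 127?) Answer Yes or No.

No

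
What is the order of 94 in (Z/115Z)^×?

The order of 94 must divide φ(115) = φ(5·23) = (5−1)·(23−1) = 4·22 = 88 = 2^3 · 11.
Divisors of 88: 1, 2, 4, 8, 11, 22, 44, 88.
Compute 94^d (mod 115) for the divisors d until we hit 1:
94^1 ≡ 94 (mod 115)
94^2 ≡ 96 (mod 115)
94^4 ≡ 16 (mod 115)
94^8 ≡ 26 (mod 115)
94^11 ≡ 24 (mod 115)
94^22 ≡ 1 (mod 115) ✓
Hence ord(94) = 22.

22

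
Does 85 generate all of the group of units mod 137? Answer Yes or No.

Yes

φ(137) = 137 − 1 = 136 = 2^3 · 17.
Test 85^(136/q) mod 137 for each prime factor q of 136:
85^68 ≡ 136 (mod 137)  [q = 2: ≢ 1 ✓]
85^8 ≡ 133 (mod 137)  [q = 17: ≢ 1 ✓]
None equal 1, so ord_137(85) = 136: 85 is a primitive root.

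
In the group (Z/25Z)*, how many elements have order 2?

1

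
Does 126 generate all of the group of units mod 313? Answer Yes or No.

Yes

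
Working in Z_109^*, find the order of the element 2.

36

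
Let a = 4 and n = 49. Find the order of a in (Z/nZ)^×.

The order of 4 must divide φ(49) = φ(7^2) = 7·(7−1) = 42 = 2 · 3 · 7.
Divisors of 42: 1, 2, 3, 6, 7, 14, 21, 42.
Compute 4^d (mod 49) for the divisors d until we hit 1:
4^1 ≡ 4 (mod 49)
4^2 ≡ 16 (mod 49)
4^3 ≡ 15 (mod 49)
4^6 ≡ 29 (mod 49)
4^7 ≡ 18 (mod 49)
4^14 ≡ 30 (mod 49)
4^21 ≡ 1 (mod 49) ✓
Therefore the multiplicative order of 4 modulo 49 is 21.

21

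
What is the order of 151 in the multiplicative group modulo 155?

The order of 151 must divide φ(155) = φ(5·31) = (5−1)·(31−1) = 4·30 = 120 = 2^3 · 3 · 5.
Divisors of 120: 1, 2, 3, 4, 5, 6, 8, 10, 12, 15, 20, 24, 30, 40, 60, 120.
Evaluate successive powers at the divisors of 120:
151^1 ≡ 151
151^2 ≡ 16
151^3 ≡ 91
151^4 ≡ 101
151^5 ≡ 61
151^6 ≡ 66
151^8 ≡ 126
151^10 ≡ 1
The smallest such exponent is 10, so the order of 151 is 10.

10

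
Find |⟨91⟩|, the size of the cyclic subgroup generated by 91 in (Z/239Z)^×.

The order of 91 must divide φ(239) = 239 − 1 = 238 = 2 · 7 · 17.
Divisors of 238: 1, 2, 7, 14, 17, 34, 119, 238.
Test each divisor d:
91^1 ≡ 91
91^2 ≡ 155
91^7 ≡ 22
91^14 ≡ 6
91^17 ≡ 24
91^34 ≡ 98
91^119 ≡ 1
Hence ord(91) = 119.

119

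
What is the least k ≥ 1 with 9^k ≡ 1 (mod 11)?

5

By Lagrange's theorem, ord_11(9) divides φ(11) = 11 − 1 = 10 = 2 · 5.
Divisors of 10: 1, 2, 5, 10.
Check 9^d mod 11 for each divisor in increasing order:
9^1 ≡ 9
9^2 ≡ 4
9^5 ≡ 1
Hence ord(9) = 5.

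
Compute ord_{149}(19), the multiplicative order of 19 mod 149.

37

Since 19 ∈ (Z/149Z)^×, its order divides φ(149) = 149 − 1 = 148 = 2^2 · 37.
Divisors of 148: 1, 2, 4, 37, 74, 148.
Check 19^d mod 149 for each divisor in increasing order:
19^1 ≡ 19 (mod 149)
19^2 ≡ 63 (mod 149)
19^4 ≡ 95 (mod 149)
19^37 ≡ 1 (mod 149) ✓
Hence ord(19) = 37.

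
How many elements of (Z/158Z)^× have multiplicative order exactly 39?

24

φ(158) = φ(2)·φ(79) = 1·78 = 78 = 2 · 3 · 13.
Since (Z/158Z)^× is cyclic of order 78, the number of elements of order d is φ(d) when d | 78 and 0 otherwise.
39 = 3 · 13 divides 78, and φ(39) = 24.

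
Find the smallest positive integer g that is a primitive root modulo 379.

φ(379) = 379 − 1 = 378 = 2 · 3^3 · 7.
g is a primitive root iff g^(378/q) ≢ 1 (mod 379) for each prime q ∈ {2, 3, 7}.
g = 2: 2^189 ≡ 378; 2^126 ≡ 327; 2^54 ≡ 125 — none is 1, so 2 is a primitive root.
Hence the least primitive root of 379 is 2.

2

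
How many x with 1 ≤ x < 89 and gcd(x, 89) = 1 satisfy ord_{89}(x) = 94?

0

φ(89) = 89 − 1 = 88 = 2^3 · 11.
(Z/89Z)^× is cyclic (|G| = 88); a cyclic group of order m has exactly φ(d) elements of each order d | m, and none otherwise.
Here 88 is not a multiple of 94, so there are no elements of order 94.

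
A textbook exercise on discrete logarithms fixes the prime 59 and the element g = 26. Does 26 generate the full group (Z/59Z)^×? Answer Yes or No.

No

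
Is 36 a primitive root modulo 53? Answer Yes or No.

φ(53) = 53 − 1 = 52 = 2^2 · 13.
It suffices to check that the order of 36 is not a proper divisor of 52: compute 36^(52/q) for q ∈ {2, 13}.
36^26 ≡ 1 (mod 53)  [q = 2: ≡ 1 ✗]
36^4 ≡ 46 (mod 53)  [q = 13: ≢ 1 ✓]
Since 36^26 ≡ 1, the order of 36 divides 26 < 52, so 36 is not a primitive root.

No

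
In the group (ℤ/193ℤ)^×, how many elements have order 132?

φ(193) = 193 − 1 = 192 = 2^6 · 3.
(Z/193Z)^× is cyclic (|G| = 192); a cyclic group of order m has exactly φ(d) elements of each order d | m, and none otherwise.
132 does not divide 192, so no element of (Z/193Z)^× has order 132.

0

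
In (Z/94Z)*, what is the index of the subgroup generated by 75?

The order of 75 must divide φ(94) = φ(2)·φ(47) = 1·46 = 46 = 2 · 23.
Divisors of 46: 1, 2, 23, 46.
Check 75^d mod 94 for each divisor in increasing order:
75^1 ≡ 75 (mod 94)
75^2 ≡ 79 (mod 94)
75^23 ≡ 1 (mod 94) ✓
Thus |⟨75⟩| = ord(75) = 23.
Index = |(Z/94Z)^×| / |⟨75⟩| = 46 / 23 = 2.

2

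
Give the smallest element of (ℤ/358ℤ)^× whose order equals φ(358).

7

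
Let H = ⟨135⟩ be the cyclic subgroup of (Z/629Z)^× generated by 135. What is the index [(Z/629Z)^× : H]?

Since 135 ∈ (Z/629Z)^×, its order divides φ(629) = φ(17·37) = (17−1)·(37−1) = 16·36 = 576 = 2^6 · 3^2.
Divisors of 576: 1, 2, 3, 4, 6, 8, 9, 12, 16, 18, 24, 32, 36, 48, 64, 72, 96, 144, 192, 288, 576.
Test each divisor d:
135^1 ≡ 135 (mod 629)
135^2 ≡ 613 (mod 629)
135^3 ≡ 356 (mod 629)
135^4 ≡ 256 (mod 629)
135^6 ≡ 307 (mod 629)
135^8 ≡ 120 (mod 629)
135^9 ≡ 475 (mod 629)
135^12 ≡ 528 (mod 629)
135^16 ≡ 562 (mod 629)
135^18 ≡ 443 (mod 629)
135^24 ≡ 137 (mod 629)
135^32 ≡ 86 (mod 629)
135^36 ≡ 1 (mod 629) ✓
The order of 135 is 36, so the subgroup it generates has 36 elements.
Index = |(Z/629Z)^×| / |⟨135⟩| = 576 / 36 = 16.

16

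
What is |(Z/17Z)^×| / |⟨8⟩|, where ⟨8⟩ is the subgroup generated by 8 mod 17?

ord(8) | φ(17) = 17 − 1 = 16 = 2^4.
Divisors of 16: 1, 2, 4, 8, 16.
Test each divisor d:
8^1 ≡ 8 (mod 17)
8^2 ≡ 13 (mod 17)
8^4 ≡ 16 (mod 17)
8^8 ≡ 1 (mod 17) ✓
Thus |⟨8⟩| = ord(8) = 8.
[(Z/17Z)^× : ⟨8⟩] = 16/8 = 2.

2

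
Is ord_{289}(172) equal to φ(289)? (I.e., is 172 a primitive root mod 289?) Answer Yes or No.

No

φ(289) = φ(17^2) = 17·(17−1) = 272 = 2^4 · 17.
An element g generates (Z/289Z)^× iff g^(272/q) ≢ 1 (mod 289) for each prime q ∈ {2, 17}.
172^136 ≡ 1 (mod 289)  [q = 2: ≡ 1 ✗]
172^16 ≡ 137 (mod 289)  [q = 17: ≢ 1 ✓]
The check at q = 2 fails, so 172 generates a proper subgroup.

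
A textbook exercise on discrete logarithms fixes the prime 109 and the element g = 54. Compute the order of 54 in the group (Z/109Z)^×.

ord(54) | φ(109) = 109 − 1 = 108 = 2^2 · 3^3.
Divisors of 108: 1, 2, 3, 4, 6, 9, 12, 18, 27, 36, 54, 108.
Check 54^d mod 109 for each divisor in increasing order:
54^1 ≡ 54 (mod 109)
54^2 ≡ 82 (mod 109)
54^3 ≡ 68 (mod 109)
54^4 ≡ 75 (mod 109)
54^6 ≡ 46 (mod 109)
54^9 ≡ 76 (mod 109)
54^12 ≡ 45 (mod 109)
54^18 ≡ 108 (mod 109)
54^27 ≡ 33 (mod 109)
54^36 ≡ 1 (mod 109) ✓
Therefore the multiplicative order of 54 modulo 109 is 36.

36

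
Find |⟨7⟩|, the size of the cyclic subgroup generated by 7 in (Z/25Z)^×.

4

Since 7 ∈ (Z/25Z)^×, its order divides φ(25) = φ(5^2) = 5·(5−1) = 20 = 2^2 · 5.
Divisors of 20: 1, 2, 4, 5, 10, 20.
Check 7^d mod 25 for each divisor in increasing order:
7^1 ≡ 7
7^2 ≡ 24
7^4 ≡ 1
So ord_25(7) = 4.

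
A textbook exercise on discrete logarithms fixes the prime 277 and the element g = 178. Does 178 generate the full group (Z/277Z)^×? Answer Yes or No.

Yes

φ(277) = 277 − 1 = 276 = 2^2 · 3 · 23.
It suffices to check that the order of 178 is not a proper divisor of 276: compute 178^(276/q) for q ∈ {2, 3, 23}.
178^138 ≡ 276 (mod 277)  [q = 2: ≢ 1 ✓]
178^92 ≡ 160 (mod 277)  [q = 3: ≢ 1 ✓]
178^12 ≡ 131 (mod 277)  [q = 23: ≢ 1 ✓]
None equal 1, so ord_277(178) = 276: 178 is a primitive root.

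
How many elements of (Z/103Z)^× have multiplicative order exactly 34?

φ(103) = 103 − 1 = 102 = 2 · 3 · 17.
(Z/103Z)^× is cyclic (|G| = 102); a cyclic group of order m has exactly φ(d) elements of each order d | m, and none otherwise.
34 = 2 · 17 divides 102, and φ(34) = 16.

16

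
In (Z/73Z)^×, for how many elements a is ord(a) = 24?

8

φ(73) = 73 − 1 = 72 = 2^3 · 3^2.
Since (Z/73Z)^× is cyclic of order 72, the number of elements of order d is φ(d) when d | 72 and 0 otherwise.
24 = 2^3 · 3 divides 72, and φ(24) = 8.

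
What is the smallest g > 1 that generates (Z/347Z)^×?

φ(347) = 347 − 1 = 346 = 2 · 173.
g is a primitive root iff g^(346/q) ≢ 1 (mod 347) for each prime q ∈ {2, 173}.
g = 2: 2^173 ≡ 346; 2^2 ≡ 4 — none is 1, so 2 is a primitive root.
So 2 is the smallest generator of (Z/347Z)^×.

2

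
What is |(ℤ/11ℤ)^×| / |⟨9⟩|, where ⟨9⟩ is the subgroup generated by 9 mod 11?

2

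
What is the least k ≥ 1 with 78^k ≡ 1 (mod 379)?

Since 78 ∈ (Z/379Z)^×, its order divides φ(379) = 379 − 1 = 378 = 2 · 3^3 · 7.
Divisors of 378: 1, 2, 3, 6, 7, 9, 14, 18, 21, 27, 42, 54, 63, 126, 189, 378.
Check 78^d mod 379 for each divisor in increasing order:
78^1 ≡ 78
78^2 ≡ 20
78^3 ≡ 44
78^6 ≡ 41
78^7 ≡ 166
78^9 ≡ 288
78^14 ≡ 268
78^18 ≡ 322
78^21 ≡ 145
78^27 ≡ 260
78^42 ≡ 180
78^54 ≡ 138
78^63 ≡ 328
78^126 ≡ 327
78^189 ≡ 378
78^378 ≡ 1
So ord_379(78) = 378.

378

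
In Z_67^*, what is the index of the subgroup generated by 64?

Since 64 ∈ (Z/67Z)^×, its order divides φ(67) = 67 − 1 = 66 = 2 · 3 · 11.
Divisors of 66: 1, 2, 3, 6, 11, 22, 33, 66.
Test each divisor d:
64^1 ≡ 64
64^2 ≡ 9
64^3 ≡ 40
64^6 ≡ 59
64^11 ≡ 1
So ord_67(64) = 11, hence |⟨64⟩| = 11.
[(Z/67Z)^× : ⟨64⟩] = 66/11 = 6.

6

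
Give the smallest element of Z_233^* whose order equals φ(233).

3

φ(233) = 233 − 1 = 232 = 2^3 · 29.
Test candidates g = 2, 3, … against the prime factors q ∈ {2, 29} of φ(233): g is a generator iff g^(232/q) ≢ 1 for every such q.
g = 2: 2^116 ≡ 1 — hits 1, so not a primitive root.
g = 3: 3^116 ≡ 232; 3^8 ≡ 37 — none is 1, so 3 is a primitive root.
The smallest primitive root modulo 233 is 3.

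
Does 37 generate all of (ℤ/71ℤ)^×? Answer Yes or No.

φ(71) = 71 − 1 = 70 = 2 · 5 · 7.
An element g generates (Z/71Z)^× iff g^(70/q) ≢ 1 (mod 71) for each prime q ∈ {2, 5, 7}.
37^35 ≡ 1 (mod 71)  [q = 2: ≡ 1 ✗]
37^14 ≡ 1 (mod 71)  [q = 5: ≡ 1 ✗]
37^10 ≡ 30 (mod 71)  [q = 7: ≢ 1 ✓]
37^35 ≡ 1 shows ord(37) | 35, strictly less than φ(71); not a primitive root.

No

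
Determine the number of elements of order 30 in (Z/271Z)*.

8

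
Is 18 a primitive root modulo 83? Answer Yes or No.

Yes

φ(83) = 83 − 1 = 82 = 2 · 41.
It suffices to check that the order of 18 is not a proper divisor of 82: compute 18^(82/q) for q ∈ {2, 41}.
18^41 ≡ 82 (mod 83)  [q = 2: ≢ 1 ✓]
18^2 ≡ 75 (mod 83)  [q = 41: ≢ 1 ✓]
None equal 1, so ord_83(18) = 82: 18 is a primitive root.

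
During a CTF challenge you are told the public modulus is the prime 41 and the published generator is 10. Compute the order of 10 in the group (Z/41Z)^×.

5

ord(10) | φ(41) = 41 − 1 = 40 = 2^3 · 5.
Divisors of 40: 1, 2, 4, 5, 8, 10, 20, 40.
Test each divisor d:
10^1 ≡ 10 (mod 41)
10^2 ≡ 18 (mod 41)
10^4 ≡ 37 (mod 41)
10^5 ≡ 1 (mod 41) ✓
Therefore the multiplicative order of 10 modulo 41 is 5.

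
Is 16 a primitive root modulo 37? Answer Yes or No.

No

φ(37) = 37 − 1 = 36 = 2^2 · 3^2.
An element g generates (Z/37Z)^× iff g^(36/q) ≢ 1 (mod 37) for each prime q ∈ {2, 3}.
16^18 ≡ 1 (mod 37)  [q = 2: ≡ 1 ✗]
16^12 ≡ 26 (mod 37)  [q = 3: ≢ 1 ✓]
The check at q = 2 fails, so 16 generates a proper subgroup.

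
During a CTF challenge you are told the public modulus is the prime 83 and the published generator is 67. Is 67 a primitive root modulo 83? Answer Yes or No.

φ(83) = 83 − 1 = 82 = 2 · 41.
It suffices to check that the order of 67 is not a proper divisor of 82: compute 67^(82/q) for q ∈ {2, 41}.
67^41 ≡ 82 (mod 83)  [q = 2: ≢ 1 ✓]
67^2 ≡ 7 (mod 83)  [q = 41: ≢ 1 ✓]
Every test exponent gives a nontrivial residue, hence 67 generates the full group.

Yes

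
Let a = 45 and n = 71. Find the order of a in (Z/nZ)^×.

7

The order of 45 must divide φ(71) = 71 − 1 = 70 = 2 · 5 · 7.
Divisors of 70: 1, 2, 5, 7, 10, 14, 35, 70.
Evaluate successive powers at the divisors of 70:
45^1 ≡ 45 (mod 71)
45^2 ≡ 37 (mod 71)
45^5 ≡ 48 (mod 71)
45^7 ≡ 1 (mod 71) ✓
The smallest such exponent is 7, so the order of 45 is 7.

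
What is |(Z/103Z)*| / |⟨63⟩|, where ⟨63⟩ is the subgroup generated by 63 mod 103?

ord(63) | φ(103) = 103 − 1 = 102 = 2 · 3 · 17.
Divisors of 102: 1, 2, 3, 6, 17, 34, 51, 102.
Evaluate successive powers at the divisors of 102:
63^1 ≡ 63 (mod 103)
63^2 ≡ 55 (mod 103)
63^3 ≡ 66 (mod 103)
63^6 ≡ 30 (mod 103)
63^17 ≡ 46 (mod 103)
63^34 ≡ 56 (mod 103)
63^51 ≡ 1 (mod 103) ✓
The order of 63 is 51, so the subgroup it generates has 51 elements.
[(Z/103Z)^× : ⟨63⟩] = 102/51 = 2.

2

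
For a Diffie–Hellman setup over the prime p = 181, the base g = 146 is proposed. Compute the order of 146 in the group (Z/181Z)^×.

20

The order of 146 must divide φ(181) = 181 − 1 = 180 = 2^2 · 3^2 · 5.
Divisors of 180: 1, 2, 3, 4, 5, 6, 9, 10, 12, 15, 18, 20, 30, 36, 45, 60, 90, 180.
Evaluate successive powers at the divisors of 180:
146^1 ≡ 146
146^2 ≡ 139
146^3 ≡ 22
146^4 ≡ 135
146^5 ≡ 162
146^6 ≡ 122
146^9 ≡ 150
146^10 ≡ 180
146^12 ≡ 42
146^15 ≡ 19
146^18 ≡ 56
146^20 ≡ 1
So ord_181(146) = 20.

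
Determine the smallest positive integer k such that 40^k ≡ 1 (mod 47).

46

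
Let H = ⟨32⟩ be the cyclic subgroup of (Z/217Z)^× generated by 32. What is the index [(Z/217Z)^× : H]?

60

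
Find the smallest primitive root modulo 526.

5

φ(526) = φ(2)·φ(263) = 1·262 = 262 = 2 · 131.
g is a primitive root iff g^(262/q) ≢ 1 (mod 526) for each prime q ∈ {2, 131}.
g = 2: gcd(2, 526) = 2 > 1, not a unit — skip.
g = 3: 3^131 ≡ 1 — hits 1, so not a primitive root.
g = 4: gcd(4, 526) = 2 > 1, not a unit — skip.
g = 5: 5^131 ≡ 525; 5^2 ≡ 25 — none is 1, so 5 is a primitive root.
The smallest primitive root modulo 526 is 5.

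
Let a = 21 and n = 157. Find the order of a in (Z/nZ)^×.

156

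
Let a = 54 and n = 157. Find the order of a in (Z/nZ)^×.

52

ord(54) | φ(157) = 157 − 1 = 156 = 2^2 · 3 · 13.
Divisors of 156: 1, 2, 3, 4, 6, 12, 13, 26, 39, 52, 78, 156.
Check 54^d mod 157 for each divisor in increasing order:
54^1 ≡ 54 (mod 157)
54^2 ≡ 90 (mod 157)
54^3 ≡ 150 (mod 157)
54^4 ≡ 93 (mod 157)
54^6 ≡ 49 (mod 157)
54^12 ≡ 46 (mod 157)
54^13 ≡ 129 (mod 157)
54^26 ≡ 156 (mod 157)
54^39 ≡ 28 (mod 157)
54^52 ≡ 1 (mod 157) ✓
The smallest such exponent is 52, so the order of 54 is 52.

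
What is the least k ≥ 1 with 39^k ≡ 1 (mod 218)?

108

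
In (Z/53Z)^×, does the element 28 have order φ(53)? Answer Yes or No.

No

φ(53) = 53 − 1 = 52 = 2^2 · 13.
It suffices to check that the order of 28 is not a proper divisor of 52: compute 28^(52/q) for q ∈ {2, 13}.
28^26 ≡ 1 (mod 53)  [q = 2: ≡ 1 ✗]
28^4 ≡ 15 (mod 53)  [q = 13: ≢ 1 ✓]
28^26 ≡ 1 shows ord(28) | 26, strictly less than φ(53); not a primitive root.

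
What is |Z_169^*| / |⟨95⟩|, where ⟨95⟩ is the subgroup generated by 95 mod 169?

2

ord(95) | φ(169) = φ(13^2) = 13·(13−1) = 156 = 2^2 · 3 · 13.
Divisors of 156: 1, 2, 3, 4, 6, 12, 13, 26, 39, 52, 78, 156.
Compute 95^d (mod 169) for the divisors d until we hit 1:
95^1 ≡ 95 (mod 169)
95^2 ≡ 68 (mod 169)
95^3 ≡ 38 (mod 169)
95^4 ≡ 61 (mod 169)
95^6 ≡ 92 (mod 169)
95^12 ≡ 14 (mod 169)
95^13 ≡ 147 (mod 169)
95^26 ≡ 146 (mod 169)
95^39 ≡ 168 (mod 169)
95^52 ≡ 22 (mod 169)
95^78 ≡ 1 (mod 169) ✓
Thus |⟨95⟩| = ord(95) = 78.
[(Z/169Z)^× : ⟨95⟩] = 156/78 = 2.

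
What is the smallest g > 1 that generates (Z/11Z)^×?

2

φ(11) = 11 − 1 = 10 = 2 · 5.
g is a primitive root iff g^(10/q) ≢ 1 (mod 11) for each prime q ∈ {2, 5}.
g = 2: 2^5 ≡ 10; 2^2 ≡ 4 — none is 1, so 2 is a primitive root.
The smallest primitive root modulo 11 is 2.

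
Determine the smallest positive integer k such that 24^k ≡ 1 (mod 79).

6

ord(24) | φ(79) = 79 − 1 = 78 = 2 · 3 · 13.
Divisors of 78: 1, 2, 3, 6, 13, 26, 39, 78.
Check 24^d mod 79 for each divisor in increasing order:
24^1 ≡ 24 (mod 79)
24^2 ≡ 23 (mod 79)
24^3 ≡ 78 (mod 79)
24^6 ≡ 1 (mod 79) ✓
Hence ord(24) = 6.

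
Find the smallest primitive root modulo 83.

2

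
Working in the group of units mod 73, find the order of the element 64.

Since 64 ∈ (Z/73Z)^×, its order divides φ(73) = 73 − 1 = 72 = 2^3 · 3^2.
Divisors of 72: 1, 2, 3, 4, 6, 8, 9, 12, 18, 24, 36, 72.
Test each divisor d:
64^1 ≡ 64 (mod 73)
64^2 ≡ 8 (mod 73)
64^3 ≡ 1 (mod 73) ✓
So ord_73(64) = 3.

3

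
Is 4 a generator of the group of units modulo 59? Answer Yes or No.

No

φ(59) = 59 − 1 = 58 = 2 · 29.
4 is a primitive root mod 59 iff 4^(φ(59)/q) ≢ 1 for every prime q | φ(59), i.e. q ∈ {2, 29}.
4^29 ≡ 1 (mod 59)  [q = 2: ≡ 1 ✗]
4^2 ≡ 16 (mod 59)  [q = 29: ≢ 1 ✓]
The check at q = 2 fails, so 4 generates a proper subgroup.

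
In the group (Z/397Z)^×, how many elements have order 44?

φ(397) = 397 − 1 = 396 = 2^2 · 3^2 · 11.
(Z/397Z)^× is cyclic (|G| = 396); a cyclic group of order m has exactly φ(d) elements of each order d | m, and none otherwise.
44 = 2^2 · 11 divides 396, and φ(44) = 20.

20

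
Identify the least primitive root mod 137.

3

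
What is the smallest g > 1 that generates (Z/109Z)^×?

φ(109) = 109 − 1 = 108 = 2^2 · 3^3.
Test candidates g = 2, 3, … against the prime factors q ∈ {2, 3} of φ(109): g is a generator iff g^(108/q) ≢ 1 for every such q.
g = 2: 2^54 ≡ 108; 2^36 ≡ 1 — hits 1, so not a primitive root.
g = 3: 3^54 ≡ 1 — hits 1, so not a primitive root.
g = 4: 4^54 ≡ 1 — hits 1, so not a primitive root.
g = 5: 5^54 ≡ 1 — hits 1, so not a primitive root.
g = 6: 6^54 ≡ 108; 6^36 ≡ 63 — none is 1, so 6 is a primitive root.
Hence the least primitive root of 109 is 6.

6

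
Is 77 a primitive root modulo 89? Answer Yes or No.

No

φ(89) = 89 − 1 = 88 = 2^3 · 11.
An element g generates (Z/89Z)^× iff g^(88/q) ≢ 1 (mod 89) for each prime q ∈ {2, 11}.
77^44 ≡ 88 (mod 89)  [q = 2: ≢ 1 ✓]
77^8 ≡ 1 (mod 89)  [q = 11: ≡ 1 ✗]
Since 77^8 ≡ 1, the order of 77 divides 8 < 88, so 77 is not a primitive root.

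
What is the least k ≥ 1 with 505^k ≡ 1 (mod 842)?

105

By Lagrange's theorem, ord_842(505) divides φ(842) = φ(2)·φ(421) = 1·420 = 420 = 2^2 · 3 · 5 · 7.
Divisors of 420: 1, 2, 3, 4, 5, 6, 7, 10, 12, 14, 15, 20, 21, 28, 30, 35, 42, 60, 70, 84, 105, 140, 210, 420.
Test each divisor d:
505^1 ≡ 505 (mod 842)
505^2 ≡ 741 (mod 842)
505^3 ≡ 357 (mod 842)
505^4 ≡ 97 (mod 842)
505^5 ≡ 149 (mod 842)
505^6 ≡ 307 (mod 842)
505^7 ≡ 107 (mod 842)
505^10 ≡ 309 (mod 842)
505^12 ≡ 787 (mod 842)
505^14 ≡ 503 (mod 842)
505^15 ≡ 573 (mod 842)
505^20 ≡ 335 (mod 842)
505^21 ≡ 775 (mod 842)
505^28 ≡ 409 (mod 842)
505^30 ≡ 791 (mod 842)
505^35 ≡ 821 (mod 842)
505^42 ≡ 279 (mod 842)
505^60 ≡ 75 (mod 842)
505^70 ≡ 441 (mod 842)
505^84 ≡ 377 (mod 842)
505^105 ≡ 1 (mod 842) ✓
The smallest such exponent is 105, so the order of 505 is 105.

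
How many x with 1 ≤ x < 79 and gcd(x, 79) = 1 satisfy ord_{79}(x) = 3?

2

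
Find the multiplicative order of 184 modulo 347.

173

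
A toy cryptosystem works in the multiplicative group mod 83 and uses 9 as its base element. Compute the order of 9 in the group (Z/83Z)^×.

41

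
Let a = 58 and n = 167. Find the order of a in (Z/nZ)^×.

83

ord(58) | φ(167) = 167 − 1 = 166 = 2 · 83.
Divisors of 166: 1, 2, 83, 166.
Compute 58^d (mod 167) for the divisors d until we hit 1:
58^1 ≡ 58
58^2 ≡ 24
58^83 ≡ 1
Hence ord(58) = 83.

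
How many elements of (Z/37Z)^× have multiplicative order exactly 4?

2

φ(37) = 37 − 1 = 36 = 2^2 · 3^2.
Since (Z/37Z)^× is cyclic of order 36, the number of elements of order d is φ(d) when d | 36 and 0 otherwise.
4 = 2^2 divides 36, and φ(4) = 2.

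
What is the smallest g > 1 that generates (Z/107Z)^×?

φ(107) = 107 − 1 = 106 = 2 · 53.
Test candidates g = 2, 3, … against the prime factors q ∈ {2, 53} of φ(107): g is a generator iff g^(106/q) ≢ 1 for every such q.
g = 2: 2^53 ≡ 106; 2^2 ≡ 4 — none is 1, so 2 is a primitive root.
The smallest primitive root modulo 107 is 2.

2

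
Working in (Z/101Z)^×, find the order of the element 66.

By Lagrange's theorem, ord_101(66) divides φ(101) = 101 − 1 = 100 = 2^2 · 5^2.
Divisors of 100: 1, 2, 4, 5, 10, 20, 25, 50, 100.
Compute 66^d (mod 101) for the divisors d until we hit 1:
66^1 ≡ 66 (mod 101)
66^2 ≡ 13 (mod 101)
66^4 ≡ 68 (mod 101)
66^5 ≡ 44 (mod 101)
66^10 ≡ 17 (mod 101)
66^20 ≡ 87 (mod 101)
66^25 ≡ 91 (mod 101)
66^50 ≡ 100 (mod 101)
66^100 ≡ 1 (mod 101) ✓
Hence ord(66) = 100.

100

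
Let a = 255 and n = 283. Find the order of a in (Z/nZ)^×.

Since 255 ∈ (Z/283Z)^×, its order divides φ(283) = 283 − 1 = 282 = 2 · 3 · 47.
Divisors of 282: 1, 2, 3, 6, 47, 94, 141, 282.
Compute 255^d (mod 283) for the divisors d until we hit 1:
255^1 ≡ 255
255^2 ≡ 218
255^3 ≡ 122
255^6 ≡ 168
255^47 ≡ 45
255^94 ≡ 44
255^141 ≡ 282
255^282 ≡ 1
So ord_283(255) = 282.

282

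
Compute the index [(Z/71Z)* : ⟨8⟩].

2

ord(8) | φ(71) = 71 − 1 = 70 = 2 · 5 · 7.
Divisors of 70: 1, 2, 5, 7, 10, 14, 35, 70.
Evaluate successive powers at the divisors of 70:
8^1 ≡ 8 (mod 71)
8^2 ≡ 64 (mod 71)
8^5 ≡ 37 (mod 71)
8^7 ≡ 25 (mod 71)
8^10 ≡ 20 (mod 71)
8^14 ≡ 57 (mod 71)
8^35 ≡ 1 (mod 71) ✓
So ord_71(8) = 35, hence |⟨8⟩| = 35.
[(Z/71Z)^× : ⟨8⟩] = 70/35 = 2.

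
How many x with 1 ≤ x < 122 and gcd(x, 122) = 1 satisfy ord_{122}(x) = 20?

8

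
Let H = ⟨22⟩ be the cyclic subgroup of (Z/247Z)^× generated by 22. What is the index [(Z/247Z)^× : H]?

12

ord(22) | φ(247) = φ(13·19) = (13−1)·(19−1) = 12·18 = 216 = 2^3 · 3^3.
Divisors of 216: 1, 2, 3, 4, 6, 8, 9, 12, 18, 24, 27, 36, 54, 72, 108, 216.
Compute 22^d (mod 247) for the divisors d until we hit 1:
22^1 ≡ 22 (mod 247)
22^2 ≡ 237 (mod 247)
22^3 ≡ 27 (mod 247)
22^4 ≡ 100 (mod 247)
22^6 ≡ 235 (mod 247)
22^8 ≡ 120 (mod 247)
22^9 ≡ 170 (mod 247)
22^12 ≡ 144 (mod 247)
22^18 ≡ 1 (mod 247) ✓
The order of 22 is 18, so the subgroup it generates has 18 elements.
[(Z/247Z)^× : ⟨22⟩] = 216/18 = 12.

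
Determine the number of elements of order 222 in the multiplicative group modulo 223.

72

φ(223) = 223 − 1 = 222 = 2 · 3 · 37.
In a cyclic group of order 222, there are φ(d) elements of order d for each divisor d of 222, and zero for non-divisors.
222 = 2 · 3 · 37 divides 222, and φ(222) = 72.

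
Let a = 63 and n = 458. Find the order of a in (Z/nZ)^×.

228

Since 63 ∈ (Z/458Z)^×, its order divides φ(458) = φ(2)·φ(229) = 1·228 = 228 = 2^2 · 3 · 19.
Divisors of 228: 1, 2, 3, 4, 6, 12, 19, 38, 57, 76, 114, 228.
Evaluate successive powers at the divisors of 228:
63^1 ≡ 63
63^2 ≡ 305
63^3 ≡ 437
63^4 ≡ 51
63^6 ≡ 441
63^12 ≡ 289
63^19 ≡ 89
63^38 ≡ 135
63^57 ≡ 107
63^76 ≡ 363
63^114 ≡ 457
63^228 ≡ 1
Hence ord(63) = 228.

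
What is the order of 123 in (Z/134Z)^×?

33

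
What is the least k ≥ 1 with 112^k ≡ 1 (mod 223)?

37

The order of 112 must divide φ(223) = 223 − 1 = 222 = 2 · 3 · 37.
Divisors of 222: 1, 2, 3, 6, 37, 74, 111, 222.
Check 112^d mod 223 for each divisor in increasing order:
112^1 ≡ 112 (mod 223)
112^2 ≡ 56 (mod 223)
112^3 ≡ 28 (mod 223)
112^6 ≡ 115 (mod 223)
112^37 ≡ 1 (mod 223) ✓
So ord_223(112) = 37.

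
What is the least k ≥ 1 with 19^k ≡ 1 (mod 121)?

110

Since 19 ∈ (Z/121Z)^×, its order divides φ(121) = φ(11^2) = 11·(11−1) = 110 = 2 · 5 · 11.
Divisors of 110: 1, 2, 5, 10, 11, 22, 55, 110.
Check 19^d mod 121 for each divisor in increasing order:
19^1 ≡ 19
19^2 ≡ 119
19^5 ≡ 76
19^10 ≡ 89
19^11 ≡ 118
19^22 ≡ 9
19^55 ≡ 120
19^110 ≡ 1
So ord_121(19) = 110.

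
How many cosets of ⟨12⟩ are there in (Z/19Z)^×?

ord(12) | φ(19) = 19 − 1 = 18 = 2 · 3^2.
Divisors of 18: 1, 2, 3, 6, 9, 18.
Test each divisor d:
12^1 ≡ 12
12^2 ≡ 11
12^3 ≡ 18
12^6 ≡ 1
So ord_19(12) = 6, hence |⟨12⟩| = 6.
[(Z/19Z)^× : ⟨12⟩] = 18/6 = 3.

3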